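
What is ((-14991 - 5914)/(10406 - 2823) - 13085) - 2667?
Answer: -119468321/7583 ≈ -15755.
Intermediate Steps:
((-14991 - 5914)/(10406 - 2823) - 13085) - 2667 = (-20905/7583 - 13085) - 2667 = -99244460/7583 - 2667 = -119468321/7583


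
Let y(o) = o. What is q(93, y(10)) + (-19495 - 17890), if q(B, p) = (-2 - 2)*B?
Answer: -37757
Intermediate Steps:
q(B, p) = -4*B
q(93, y(10)) + (-19495 - 17890) = -4*93 + (-19495 - 17890) = -372 - 37385 = -37757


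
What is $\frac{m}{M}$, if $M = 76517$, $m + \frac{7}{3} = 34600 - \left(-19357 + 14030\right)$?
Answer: $\frac{119774}{229551} \approx 0.52178$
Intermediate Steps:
$m = \frac{119774}{3}$ ($m = - \frac{7}{3} + \left(34600 - \left(-19357 + 14030\right)\right) = - \frac{7}{3} + \left(34600 - -5327\right) = - \frac{7}{3} + \left(34600 + 5327\right) = - \frac{7}{3} + 39927 = \frac{119774}{3} \approx 39925.0$)
$\frac{m}{M} = \frac{119774}{3 \cdot 76517} = \frac{119774}{3} \cdot \frac{1}{76517} = \frac{119774}{229551}$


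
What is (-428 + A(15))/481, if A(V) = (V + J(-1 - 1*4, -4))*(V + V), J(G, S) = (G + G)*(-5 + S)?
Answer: 2722/481 ≈ 5.6590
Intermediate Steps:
J(G, S) = 2*G*(-5 + S) (J(G, S) = (2*G)*(-5 + S) = 2*G*(-5 + S))
A(V) = 2*V*(90 + V) (A(V) = (V + 2*(-1 - 1*4)*(-5 - 4))*(V + V) = (V + 2*(-1 - 4)*(-9))*(2*V) = (V + 2*(-5)*(-9))*(2*V) = (V + 90)*(2*V) = (90 + V)*(2*V) = 2*V*(90 + V))
(-428 + A(15))/481 = (-428 + 2*15*(90 + 15))/481 = (-428 + 2*15*105)/481 = (-428 + 3150)/481 = (1/481)*2722 = 2722/481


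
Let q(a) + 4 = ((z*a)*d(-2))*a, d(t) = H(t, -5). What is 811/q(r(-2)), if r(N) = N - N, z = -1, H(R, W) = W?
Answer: -811/4 ≈ -202.75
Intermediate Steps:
d(t) = -5
r(N) = 0
q(a) = -4 + 5*a² (q(a) = -4 + (-a*(-5))*a = -4 + (5*a)*a = -4 + 5*a²)
811/q(r(-2)) = 811/(-4 + 5*0²) = 811/(-4 + 5*0) = 811/(-4 + 0) = 811/(-4) = 811*(-¼) = -811/4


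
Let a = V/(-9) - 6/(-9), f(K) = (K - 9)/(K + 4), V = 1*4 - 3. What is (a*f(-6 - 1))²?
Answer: 6400/729 ≈ 8.7791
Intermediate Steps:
V = 1 (V = 4 - 3 = 1)
f(K) = (-9 + K)/(4 + K)
a = 5/9 (a = 1/(-9) - 6/(-9) = 1*(-⅑) - 6*(-⅑) = -⅑ + ⅔ = 5/9 ≈ 0.55556)
(a*f(-6 - 1))² = (5*((-9 + (-6 - 1))/(4 + (-6 - 1)))/9)² = (5*((-9 - 7)/(4 - 7))/9)² = (5*(-16/(-3))/9)² = (5*(-⅓*(-16))/9)² = ((5/9)*(16/3))² = (80/27)² = 6400/729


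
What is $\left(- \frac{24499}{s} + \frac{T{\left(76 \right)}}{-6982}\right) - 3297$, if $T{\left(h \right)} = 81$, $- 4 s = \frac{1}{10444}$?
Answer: $\frac{7145846084233}{6982} \approx 1.0235 \cdot 10^{9}$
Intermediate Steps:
$s = - \frac{1}{41776}$ ($s = - \frac{1}{4 \cdot 10444} = \left(- \frac{1}{4}\right) \frac{1}{10444} = - \frac{1}{41776} \approx -2.3937 \cdot 10^{-5}$)
$\left(- \frac{24499}{s} + \frac{T{\left(76 \right)}}{-6982}\right) - 3297 = \left(- \frac{24499}{- \frac{1}{41776}} + \frac{81}{-6982}\right) - 3297 = \left(\left(-24499\right) \left(-41776\right) + 81 \left(- \frac{1}{6982}\right)\right) - 3297 = \left(1023470224 - \frac{81}{6982}\right) - 3297 = \frac{7145869103887}{6982} - 3297 = \frac{7145846084233}{6982}$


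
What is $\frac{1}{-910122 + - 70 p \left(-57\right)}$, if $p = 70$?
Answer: $- \frac{1}{630822} \approx -1.5852 \cdot 10^{-6}$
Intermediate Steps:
$\frac{1}{-910122 + - 70 p \left(-57\right)} = \frac{1}{-910122 + \left(-70\right) 70 \left(-57\right)} = \frac{1}{-910122 - -279300} = \frac{1}{-910122 + 279300} = \frac{1}{-630822} = - \frac{1}{630822}$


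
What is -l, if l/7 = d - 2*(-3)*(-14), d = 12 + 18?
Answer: 378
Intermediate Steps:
d = 30
l = -378 (l = 7*(30 - 2*(-3)*(-14)) = 7*(30 + 6*(-14)) = 7*(30 - 84) = 7*(-54) = -378)
-l = -1*(-378) = 378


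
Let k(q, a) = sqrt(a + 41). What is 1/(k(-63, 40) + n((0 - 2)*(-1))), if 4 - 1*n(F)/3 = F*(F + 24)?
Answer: -1/135 ≈ -0.0074074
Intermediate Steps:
k(q, a) = sqrt(41 + a)
n(F) = 12 - 3*F*(24 + F) (n(F) = 12 - 3*F*(F + 24) = 12 - 3*F*(24 + F))
1/(k(-63, 40) + n((0 - 2)*(-1))) = 1/(sqrt(41 + 40) + (12 - 72*(0 - 2)*(-1) - 3*(0 - 2)**2)) = 1/(sqrt(81) + (12 - (-144)*(-1) - 3*(-2*(-1))**2)) = 1/(9 + (12 - 72*2 - 3*2**2)) = 1/(9 + (12 - 144 - 3*4)) = 1/(9 + (12 - 144 - 12)) = 1/(9 - 144) = 1/(-135) = -1/135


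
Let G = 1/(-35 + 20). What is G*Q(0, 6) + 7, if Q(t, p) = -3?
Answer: 36/5 ≈ 7.2000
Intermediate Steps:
G = -1/15 (G = 1/(-15) = -1/15 ≈ -0.066667)
G*Q(0, 6) + 7 = -1/15*(-3) + 7 = ⅕ + 7 = 36/5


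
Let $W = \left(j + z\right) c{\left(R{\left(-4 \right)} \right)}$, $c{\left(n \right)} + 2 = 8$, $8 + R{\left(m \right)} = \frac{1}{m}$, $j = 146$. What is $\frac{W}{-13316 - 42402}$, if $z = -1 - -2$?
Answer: $- \frac{441}{27859} \approx -0.01583$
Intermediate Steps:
$z = 1$ ($z = -1 + 2 = 1$)
$R{\left(m \right)} = -8 + \frac{1}{m}$
$c{\left(n \right)} = 6$ ($c{\left(n \right)} = -2 + 8 = 6$)
$W = 882$ ($W = \left(146 + 1\right) 6 = 147 \cdot 6 = 882$)
$\frac{W}{-13316 - 42402} = \frac{882}{-13316 - 42402} = \frac{882}{-55718} = 882 \left(- \frac{1}{55718}\right) = - \frac{441}{27859}$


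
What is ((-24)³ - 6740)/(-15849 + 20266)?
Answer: -20564/4417 ≈ -4.6556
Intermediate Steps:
((-24)³ - 6740)/(-15849 + 20266) = (-13824 - 6740)/4417 = -20564*1/4417 = -20564/4417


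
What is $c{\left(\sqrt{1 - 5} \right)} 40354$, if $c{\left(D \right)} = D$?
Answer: $80708 i \approx 80708.0 i$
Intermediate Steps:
$c{\left(\sqrt{1 - 5} \right)} 40354 = \sqrt{1 - 5} \cdot 40354 = \sqrt{-4} \cdot 40354 = 2 i 40354 = 80708 i$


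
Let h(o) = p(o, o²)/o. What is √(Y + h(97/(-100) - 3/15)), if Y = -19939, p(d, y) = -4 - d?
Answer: 2*I*√7580885/39 ≈ 141.2*I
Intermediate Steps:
h(o) = (-4 - o)/o
√(Y + h(97/(-100) - 3/15)) = √(-19939 + (-4 - (97/(-100) - 3/15))/(97/(-100) - 3/15)) = √(-19939 + (-4 - (97*(-1/100) - 3*1/15))/(97*(-1/100) - 3*1/15)) = √(-19939 + (-4 - (-97/100 - ⅕))/(-97/100 - ⅕)) = √(-19939 + (-4 - 1*(-117/100))/(-117/100)) = √(-19939 - 100*(-4 + 117/100)/117) = √(-19939 - 100/117*(-283/100)) = √(-19939 + 283/117) = √(-2332580/117) = 2*I*√7580885/39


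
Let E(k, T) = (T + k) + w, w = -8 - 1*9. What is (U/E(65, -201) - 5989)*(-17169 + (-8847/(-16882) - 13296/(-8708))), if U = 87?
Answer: 1889474319244686/18376057 ≈ 1.0282e+8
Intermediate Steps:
w = -17 (w = -8 - 9 = -17)
E(k, T) = -17 + T + k (E(k, T) = (T + k) - 17 = -17 + T + k)
(U/E(65, -201) - 5989)*(-17169 + (-8847/(-16882) - 13296/(-8708))) = (87/(-17 - 201 + 65) - 5989)*(-17169 + (-8847/(-16882) - 13296/(-8708))) = (87/(-153) - 5989)*(-17169 + (-8847*(-1/16882) - 13296*(-1/8708))) = (87*(-1/153) - 5989)*(-17169 + (8847/16882 + 3324/2177)) = (-29/51 - 5989)*(-17169 + 75375687/36752114) = -305468/51*(-630921669579/36752114) = 1889474319244686/18376057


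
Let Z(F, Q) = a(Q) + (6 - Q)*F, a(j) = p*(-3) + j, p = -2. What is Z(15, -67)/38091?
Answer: 1034/38091 ≈ 0.027146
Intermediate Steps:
a(j) = 6 + j (a(j) = -2*(-3) + j = 6 + j)
Z(F, Q) = 6 + Q + F*(6 - Q) (Z(F, Q) = (6 + Q) + (6 - Q)*F = (6 + Q) + F*(6 - Q) = 6 + Q + F*(6 - Q))
Z(15, -67)/38091 = (6 - 67 + 6*15 - 1*15*(-67))/38091 = (6 - 67 + 90 + 1005)*(1/38091) = 1034*(1/38091) = 1034/38091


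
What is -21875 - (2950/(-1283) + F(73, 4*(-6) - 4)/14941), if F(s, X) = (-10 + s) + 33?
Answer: -419284550343/19169303 ≈ -21873.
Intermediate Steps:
F(s, X) = 23 + s
-21875 - (2950/(-1283) + F(73, 4*(-6) - 4)/14941) = -21875 - (2950/(-1283) + (23 + 73)/14941) = -21875 - (2950*(-1/1283) + 96*(1/14941)) = -21875 - (-2950/1283 + 96/14941) = -21875 - 1*(-43952782/19169303) = -21875 + 43952782/19169303 = -419284550343/19169303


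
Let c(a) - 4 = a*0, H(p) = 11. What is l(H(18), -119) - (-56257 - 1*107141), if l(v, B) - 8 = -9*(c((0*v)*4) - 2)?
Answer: 163388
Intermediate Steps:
c(a) = 4 (c(a) = 4 + a*0 = 4 + 0 = 4)
l(v, B) = -10 (l(v, B) = 8 - 9*(4 - 2) = 8 - 9*2 = 8 - 18 = -10)
l(H(18), -119) - (-56257 - 1*107141) = -10 - (-56257 - 1*107141) = -10 - (-56257 - 107141) = -10 - 1*(-163398) = -10 + 163398 = 163388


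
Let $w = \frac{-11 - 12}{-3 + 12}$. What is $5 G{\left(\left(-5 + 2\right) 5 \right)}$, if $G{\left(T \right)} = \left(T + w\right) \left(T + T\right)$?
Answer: $\frac{7900}{3} \approx 2633.3$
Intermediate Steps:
$w = - \frac{23}{9} \approx -2.5556$
$G{\left(T \right)} = 2 T \left(- \frac{23}{9} + T\right)$ ($G{\left(T \right)} = \left(T - \frac{23}{9}\right) \left(T + T\right) = \left(- \frac{23}{9} + T\right) 2 T = 2 T \left(- \frac{23}{9} + T\right)$)
$5 G{\left(\left(-5 + 2\right) 5 \right)} = 5 \frac{2 \left(-5 + 2\right) 5 \left(-23 + 9 \left(-5 + 2\right) 5\right)}{9} = 5 \frac{2 \left(\left(-3\right) 5\right) \left(-23 + 9 \left(\left(-3\right) 5\right)\right)}{9} = 5 \cdot \frac{2}{9} \left(-15\right) \left(-23 + 9 \left(-15\right)\right) = 5 \cdot \frac{2}{9} \left(-15\right) \left(-23 - 135\right) = 5 \cdot \frac{2}{9} \left(-15\right) \left(-158\right) = 5 \cdot \frac{1580}{3} = \frac{7900}{3}$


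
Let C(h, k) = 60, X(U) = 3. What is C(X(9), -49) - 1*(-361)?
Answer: 421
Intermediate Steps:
C(X(9), -49) - 1*(-361) = 60 - 1*(-361) = 60 + 361 = 421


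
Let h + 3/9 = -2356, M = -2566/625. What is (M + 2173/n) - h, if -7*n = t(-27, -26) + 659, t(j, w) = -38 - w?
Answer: 2825025644/1213125 ≈ 2328.7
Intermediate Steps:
M = -2566/625 (M = -2566*1/625 = -2566/625 ≈ -4.1056)
h = -7069/3 (h = -⅓ - 2356 = -7069/3 ≈ -2356.3)
n = -647/7 (n = -((-38 - 1*(-26)) + 659)/7 = -((-38 + 26) + 659)/7 = -(-12 + 659)/7 = -⅐*647 = -647/7 ≈ -92.429)
(M + 2173/n) - h = (-2566/625 + 2173/(-647/7)) - 1*(-7069/3) = (-2566/625 + 2173*(-7/647)) + 7069/3 = (-2566/625 - 15211/647) + 7069/3 = -11167077/404375 + 7069/3 = 2825025644/1213125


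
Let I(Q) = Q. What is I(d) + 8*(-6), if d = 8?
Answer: -40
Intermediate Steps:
I(d) + 8*(-6) = 8 + 8*(-6) = 8 - 48 = -40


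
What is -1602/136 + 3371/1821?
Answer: -1229393/123828 ≈ -9.9282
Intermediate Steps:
-1602/136 + 3371/1821 = -1602*1/136 + 3371*(1/1821) = -801/68 + 3371/1821 = -1229393/123828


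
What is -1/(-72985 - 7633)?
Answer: 1/80618 ≈ 1.2404e-5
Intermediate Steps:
-1/(-72985 - 7633) = -1/(-80618) = -1*(-1/80618) = 1/80618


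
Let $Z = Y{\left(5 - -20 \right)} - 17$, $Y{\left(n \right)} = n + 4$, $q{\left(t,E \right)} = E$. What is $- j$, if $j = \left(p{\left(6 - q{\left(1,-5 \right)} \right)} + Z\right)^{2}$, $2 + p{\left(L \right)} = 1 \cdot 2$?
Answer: $-144$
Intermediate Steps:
$Y{\left(n \right)} = 4 + n$
$p{\left(L \right)} = 0$ ($p{\left(L \right)} = -2 + 1 \cdot 2 = -2 + 2 = 0$)
$Z = 12$ ($Z = \left(4 + \left(5 - -20\right)\right) - 17 = \left(4 + \left(5 + 20\right)\right) - 17 = \left(4 + 25\right) - 17 = 29 - 17 = 12$)
$j = 144$ ($j = \left(0 + 12\right)^{2} = 12^{2} = 144$)
$- j = \left(-1\right) 144 = -144$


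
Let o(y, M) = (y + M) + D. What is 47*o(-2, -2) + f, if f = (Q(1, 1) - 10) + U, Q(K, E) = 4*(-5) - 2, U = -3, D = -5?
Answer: -458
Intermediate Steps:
o(y, M) = -5 + M + y (o(y, M) = (y + M) - 5 = (M + y) - 5 = -5 + M + y)
Q(K, E) = -22 (Q(K, E) = -20 - 2 = -22)
f = -35 (f = (-22 - 10) - 3 = -32 - 3 = -35)
47*o(-2, -2) + f = 47*(-5 - 2 - 2) - 35 = 47*(-9) - 35 = -423 - 35 = -458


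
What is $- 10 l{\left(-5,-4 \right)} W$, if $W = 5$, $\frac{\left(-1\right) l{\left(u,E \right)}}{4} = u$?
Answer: $-1000$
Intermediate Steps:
$l{\left(u,E \right)} = - 4 u$
$- 10 l{\left(-5,-4 \right)} W = - 10 \left(\left(-4\right) \left(-5\right)\right) 5 = \left(-10\right) 20 \cdot 5 = \left(-200\right) 5 = -1000$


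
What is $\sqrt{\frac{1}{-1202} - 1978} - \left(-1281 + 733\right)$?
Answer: $548 + \frac{3 i \sqrt{317535946}}{1202} \approx 548.0 + 44.475 i$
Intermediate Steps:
$\sqrt{\frac{1}{-1202} - 1978} - \left(-1281 + 733\right) = \sqrt{- \frac{1}{1202} - 1978} - -548 = \sqrt{- \frac{2377557}{1202}} + 548 = \frac{3 i \sqrt{317535946}}{1202} + 548 = 548 + \frac{3 i \sqrt{317535946}}{1202}$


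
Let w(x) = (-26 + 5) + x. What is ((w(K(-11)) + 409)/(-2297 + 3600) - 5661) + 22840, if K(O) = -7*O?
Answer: 22384702/1303 ≈ 17179.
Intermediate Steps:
w(x) = -21 + x
((w(K(-11)) + 409)/(-2297 + 3600) - 5661) + 22840 = (((-21 - 7*(-11)) + 409)/(-2297 + 3600) - 5661) + 22840 = (((-21 + 77) + 409)/1303 - 5661) + 22840 = ((56 + 409)*(1/1303) - 5661) + 22840 = (465*(1/1303) - 5661) + 22840 = (465/1303 - 5661) + 22840 = -7375818/1303 + 22840 = 22384702/1303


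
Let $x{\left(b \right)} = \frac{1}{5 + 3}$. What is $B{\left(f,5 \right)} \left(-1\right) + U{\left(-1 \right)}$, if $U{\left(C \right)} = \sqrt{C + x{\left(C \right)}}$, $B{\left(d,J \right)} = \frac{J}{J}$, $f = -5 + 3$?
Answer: $-1 + \frac{i \sqrt{14}}{4} \approx -1.0 + 0.93541 i$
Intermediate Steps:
$f = -2$
$x{\left(b \right)} = \frac{1}{8}$
$B{\left(d,J \right)} = 1$
$U{\left(C \right)} = \sqrt{\frac{1}{8} + C}$ ($U{\left(C \right)} = \sqrt{C + \frac{1}{8}} = \sqrt{\frac{1}{8} + C}$)
$B{\left(f,5 \right)} \left(-1\right) + U{\left(-1 \right)} = 1 \left(-1\right) + \frac{\sqrt{2 + 16 \left(-1\right)}}{4} = -1 + \frac{\sqrt{2 - 16}}{4} = -1 + \frac{\sqrt{-14}}{4} = -1 + \frac{i \sqrt{14}}{4}$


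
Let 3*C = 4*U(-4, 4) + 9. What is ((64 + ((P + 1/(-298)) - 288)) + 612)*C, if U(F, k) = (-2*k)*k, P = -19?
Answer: -13085359/894 ≈ -14637.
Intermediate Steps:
U(F, k) = -2*k²
C = -119/3 (C = (4*(-2*4²) + 9)/3 = (4*(-2*16) + 9)/3 = (4*(-32) + 9)/3 = (-128 + 9)/3 = (⅓)*(-119) = -119/3 ≈ -39.667)
((64 + ((P + 1/(-298)) - 288)) + 612)*C = ((64 + ((-19 + 1/(-298)) - 288)) + 612)*(-119/3) = ((64 + ((-19 - 1/298) - 288)) + 612)*(-119/3) = ((64 + (-5663/298 - 288)) + 612)*(-119/3) = ((64 - 91487/298) + 612)*(-119/3) = (-72415/298 + 612)*(-119/3) = (109961/298)*(-119/3) = -13085359/894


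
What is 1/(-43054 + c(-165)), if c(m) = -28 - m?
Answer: -1/42917 ≈ -2.3301e-5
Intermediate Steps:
1/(-43054 + c(-165)) = 1/(-43054 + (-28 - 1*(-165))) = 1/(-43054 + (-28 + 165)) = 1/(-43054 + 137) = 1/(-42917) = -1/42917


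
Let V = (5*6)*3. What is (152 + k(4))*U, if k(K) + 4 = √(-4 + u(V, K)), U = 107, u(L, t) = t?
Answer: 15836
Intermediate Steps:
V = 90 (V = 30*3 = 90)
k(K) = -4 + √(-4 + K)
(152 + k(4))*U = (152 + (-4 + √(-4 + 4)))*107 = (152 + (-4 + √0))*107 = (152 + (-4 + 0))*107 = (152 - 4)*107 = 148*107 = 15836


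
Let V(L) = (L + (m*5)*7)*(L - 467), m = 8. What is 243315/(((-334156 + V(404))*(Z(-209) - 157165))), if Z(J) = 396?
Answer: 243315/59140791712 ≈ 4.1142e-6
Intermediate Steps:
V(L) = (-467 + L)*(280 + L) (V(L) = (L + (8*5)*7)*(L - 467) = (L + 40*7)*(-467 + L) = (L + 280)*(-467 + L) = (280 + L)*(-467 + L) = (-467 + L)*(280 + L))
243315/(((-334156 + V(404))*(Z(-209) - 157165))) = 243315/(((-334156 + (-130760 + 404**2 - 187*404))*(396 - 157165))) = 243315/(((-334156 + (-130760 + 163216 - 75548))*(-156769))) = 243315/(((-334156 - 43092)*(-156769))) = 243315/((-377248*(-156769))) = 243315/59140791712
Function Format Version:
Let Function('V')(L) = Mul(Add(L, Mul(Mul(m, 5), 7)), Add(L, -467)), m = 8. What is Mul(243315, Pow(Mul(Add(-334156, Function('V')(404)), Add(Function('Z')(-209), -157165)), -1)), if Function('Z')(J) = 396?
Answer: Rational(243315, 59140791712) ≈ 4.1142e-6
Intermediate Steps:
Function('V')(L) = Mul(Add(-467, L), Add(280, L)) (Function('V')(L) = Mul(Add(L, Mul(Mul(8, 5), 7)), Add(L, -467)) = Mul(Add(L, Mul(40, 7)), Add(-467, L)) = Mul(Add(L, 280), Add(-467, L)) = Mul(Add(280, L), Add(-467, L)) = Mul(Add(-467, L), Add(280, L)))
Mul(243315, Pow(Mul(Add(-334156, Function('V')(404)), Add(Function('Z')(-209), -157165)), -1)) = Mul(243315, Pow(Mul(Add(-334156, Add(-130760, Pow(404, 2), Mul(-187, 404))), Add(396, -157165)), -1)) = Mul(243315, Pow(Mul(Add(-334156, Add(-130760, 163216, -75548)), -156769), -1)) = Mul(243315, Pow(Mul(Add(-334156, -43092), -156769), -1)) = Mul(243315, Pow(Mul(-377248, -156769), -1)) = Mul(243315, Pow(59140791712, -1)) = Mul(243315, Rational(1, 59140791712)) = Rational(243315, 59140791712)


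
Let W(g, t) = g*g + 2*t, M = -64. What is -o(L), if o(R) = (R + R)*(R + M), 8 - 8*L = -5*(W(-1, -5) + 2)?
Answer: -14553/32 ≈ -454.78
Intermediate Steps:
W(g, t) = g**2 + 2*t
L = -27/8 (L = 1 - (-5)*(((-1)**2 + 2*(-5)) + 2)/8 = 1 - (-5)*((1 - 10) + 2)/8 = 1 - (-5)*(-9 + 2)/8 = 1 - (-5)*(-7)/8 = 1 - 1/8*35 = 1 - 35/8 = -27/8 ≈ -3.3750)
o(R) = 2*R*(-64 + R) (o(R) = (R + R)*(R - 64) = (2*R)*(-64 + R) = 2*R*(-64 + R))
-o(L) = -2*(-27)*(-64 - 27/8)/8 = -2*(-27)*(-539)/(8*8) = -1*14553/32 = -14553/32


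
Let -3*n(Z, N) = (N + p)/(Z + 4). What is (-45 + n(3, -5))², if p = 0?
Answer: 883600/441 ≈ 2003.6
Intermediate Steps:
n(Z, N) = -N/(3*(4 + Z)) (n(Z, N) = -(N + 0)/(3*(Z + 4)) = -N/(3*(4 + Z)))
(-45 + n(3, -5))² = (-45 - 1*(-5)/(12 + 3*3))² = (-45 - 1*(-5)/(12 + 9))² = (-45 - 1*(-5)/21)² = (-45 - 1*(-5)*1/21)² = (-45 + 5/21)² = (-940/21)² = 883600/441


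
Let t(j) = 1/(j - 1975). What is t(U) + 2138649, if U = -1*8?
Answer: 4240940966/1983 ≈ 2.1386e+6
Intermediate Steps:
U = -8
t(j) = 1/(-1975 + j)
t(U) + 2138649 = 1/(-1975 - 8) + 2138649 = 1/(-1983) + 2138649 = -1/1983 + 2138649 = 4240940966/1983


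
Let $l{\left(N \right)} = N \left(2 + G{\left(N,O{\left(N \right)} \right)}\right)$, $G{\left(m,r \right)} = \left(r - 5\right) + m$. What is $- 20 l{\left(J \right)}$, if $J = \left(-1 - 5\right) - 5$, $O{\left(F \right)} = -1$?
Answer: $-3300$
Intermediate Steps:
$G{\left(m,r \right)} = -5 + m + r$ ($G{\left(m,r \right)} = \left(-5 + r\right) + m = -5 + m + r$)
$J = -11$ ($J = -6 - 5 = -11$)
$l{\left(N \right)} = N \left(-4 + N\right)$ ($l{\left(N \right)} = N \left(2 - \left(6 - N\right)\right) = N \left(2 + \left(-6 + N\right)\right) = N \left(-4 + N\right)$)
$- 20 l{\left(J \right)} = - 20 \left(- 11 \left(-4 - 11\right)\right) = - 20 \left(\left(-11\right) \left(-15\right)\right) = \left(-20\right) 165 = -3300$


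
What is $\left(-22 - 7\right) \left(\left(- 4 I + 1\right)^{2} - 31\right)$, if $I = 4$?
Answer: $-5626$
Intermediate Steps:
$\left(-22 - 7\right) \left(\left(- 4 I + 1\right)^{2} - 31\right) = \left(-22 - 7\right) \left(\left(\left(-4\right) 4 + 1\right)^{2} - 31\right) = \left(-22 - 7\right) \left(\left(-16 + 1\right)^{2} - 31\right) = - 29 \left(\left(-15\right)^{2} - 31\right) = - 29 \left(225 - 31\right) = \left(-29\right) 194 = -5626$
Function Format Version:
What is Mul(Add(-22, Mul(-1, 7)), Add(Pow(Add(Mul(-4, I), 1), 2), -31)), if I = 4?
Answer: -5626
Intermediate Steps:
Mul(Add(-22, Mul(-1, 7)), Add(Pow(Add(Mul(-4, I), 1), 2), -31)) = Mul(Add(-22, Mul(-1, 7)), Add(Pow(Add(Mul(-4, 4), 1), 2), -31)) = Mul(Add(-22, -7), Add(Pow(Add(-16, 1), 2), -31)) = Mul(-29, Add(Pow(-15, 2), -31)) = Mul(-29, Add(225, -31)) = Mul(-29, 194) = -5626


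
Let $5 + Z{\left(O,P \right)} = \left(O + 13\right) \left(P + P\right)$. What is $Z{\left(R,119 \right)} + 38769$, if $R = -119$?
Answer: $13536$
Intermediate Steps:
$Z{\left(O,P \right)} = -5 + 2 P \left(13 + O\right)$ ($Z{\left(O,P \right)} = -5 + \left(O + 13\right) \left(P + P\right) = -5 + \left(13 + O\right) 2 P = -5 + 2 P \left(13 + O\right)$)
$Z{\left(R,119 \right)} + 38769 = \left(-5 + 26 \cdot 119 + 2 \left(-119\right) 119\right) + 38769 = \left(-5 + 3094 - 28322\right) + 38769 = -25233 + 38769 = 13536$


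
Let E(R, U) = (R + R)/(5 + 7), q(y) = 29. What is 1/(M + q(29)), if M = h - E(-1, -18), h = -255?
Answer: -6/1355 ≈ -0.0044280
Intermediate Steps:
E(R, U) = R/6 (E(R, U) = (2*R)/12 = (2*R)*(1/12) = R/6)
M = -1529/6 (M = -255 - (-1)/6 = -255 - 1*(-1/6) = -255 + 1/6 = -1529/6 ≈ -254.83)
1/(M + q(29)) = 1/(-1529/6 + 29) = 1/(-1355/6) = -6/1355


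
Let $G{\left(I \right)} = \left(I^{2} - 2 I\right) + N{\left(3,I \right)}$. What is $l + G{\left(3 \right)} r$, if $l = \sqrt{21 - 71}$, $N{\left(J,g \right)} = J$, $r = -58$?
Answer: $-348 + 5 i \sqrt{2} \approx -348.0 + 7.0711 i$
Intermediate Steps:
$G{\left(I \right)} = 3 + I^{2} - 2 I$ ($G{\left(I \right)} = \left(I^{2} - 2 I\right) + 3 = 3 + I^{2} - 2 I$)
$l = 5 i \sqrt{2}$ ($l = \sqrt{-50} = 5 i \sqrt{2} \approx 7.0711 i$)
$l + G{\left(3 \right)} r = 5 i \sqrt{2} + \left(3 + 3^{2} - 6\right) \left(-58\right) = 5 i \sqrt{2} + \left(3 + 9 - 6\right) \left(-58\right) = 5 i \sqrt{2} + 6 \left(-58\right) = 5 i \sqrt{2} - 348 = -348 + 5 i \sqrt{2}$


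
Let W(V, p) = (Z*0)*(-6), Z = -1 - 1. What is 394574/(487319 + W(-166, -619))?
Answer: 394574/487319 ≈ 0.80968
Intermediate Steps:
Z = -2
W(V, p) = 0 (W(V, p) = -2*0*(-6) = 0*(-6) = 0)
394574/(487319 + W(-166, -619)) = 394574/(487319 + 0) = 394574/487319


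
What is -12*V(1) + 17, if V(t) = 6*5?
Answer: -343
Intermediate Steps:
V(t) = 30
-12*V(1) + 17 = -12*30 + 17 = -360 + 17 = -343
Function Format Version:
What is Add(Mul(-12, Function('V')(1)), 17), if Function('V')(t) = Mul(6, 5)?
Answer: -343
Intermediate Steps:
Function('V')(t) = 30
Add(Mul(-12, Function('V')(1)), 17) = Add(Mul(-12, 30), 17) = Add(-360, 17) = -343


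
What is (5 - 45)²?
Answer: 1600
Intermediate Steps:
(5 - 45)² = (-40)² = 1600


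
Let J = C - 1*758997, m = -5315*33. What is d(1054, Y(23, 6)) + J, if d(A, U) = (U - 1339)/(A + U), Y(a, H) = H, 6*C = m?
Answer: -835524603/1060 ≈ -7.8823e+5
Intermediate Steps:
m = -175395
C = -58465/2 (C = (1/6)*(-175395) = -58465/2 ≈ -29233.)
d(A, U) = (-1339 + U)/(A + U)
J = -1576459/2 (J = -58465/2 - 1*758997 = -58465/2 - 758997 = -1576459/2 ≈ -7.8823e+5)
d(1054, Y(23, 6)) + J = (-1339 + 6)/(1054 + 6) - 1576459/2 = -1333/1060 - 1576459/2 = -835524603/1060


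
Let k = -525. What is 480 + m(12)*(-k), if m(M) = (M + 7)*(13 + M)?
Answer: 249855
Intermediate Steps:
m(M) = (7 + M)*(13 + M)
480 + m(12)*(-k) = 480 + (91 + 12**2 + 20*12)*(-1*(-525)) = 480 + (91 + 144 + 240)*525 = 480 + 475*525 = 480 + 249375 = 249855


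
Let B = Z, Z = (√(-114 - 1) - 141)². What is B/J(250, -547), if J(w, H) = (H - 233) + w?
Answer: -9883/265 + 141*I*√115/265 ≈ -37.294 + 5.7059*I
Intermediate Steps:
J(w, H) = -233 + H + w (J(w, H) = (-233 + H) + w = -233 + H + w)
Z = (-141 + I*√115)² (Z = (√(-115) - 141)² = (I*√115 - 141)² = (-141 + I*√115)² ≈ 19766.0 - 3024.1*I)
B = (141 - I*√115)² ≈ 19766.0 - 3024.1*I
B/J(250, -547) = (141 - I*√115)²/(-233 - 547 + 250) = (141 - I*√115)²/(-530) = (141 - I*√115)²*(-1/530) = -(141 - I*√115)²/530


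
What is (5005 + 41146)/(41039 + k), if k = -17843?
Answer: 46151/23196 ≈ 1.9896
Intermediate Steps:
(5005 + 41146)/(41039 + k) = (5005 + 41146)/(41039 - 17843) = 46151/23196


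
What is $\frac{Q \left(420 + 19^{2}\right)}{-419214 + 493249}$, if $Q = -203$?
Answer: $- \frac{158543}{74035} \approx -2.1415$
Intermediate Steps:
$\frac{Q \left(420 + 19^{2}\right)}{-419214 + 493249} = \frac{\left(-203\right) \left(420 + 19^{2}\right)}{-419214 + 493249} = \frac{\left(-203\right) \left(420 + 361\right)}{74035} = \left(-203\right) 781 \cdot \frac{1}{74035} = \left(-158543\right) \frac{1}{74035} = - \frac{158543}{74035}$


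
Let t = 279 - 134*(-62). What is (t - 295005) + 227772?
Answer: -58646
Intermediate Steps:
t = 8587 (t = 279 + 8308 = 8587)
(t - 295005) + 227772 = (8587 - 295005) + 227772 = -286418 + 227772 = -58646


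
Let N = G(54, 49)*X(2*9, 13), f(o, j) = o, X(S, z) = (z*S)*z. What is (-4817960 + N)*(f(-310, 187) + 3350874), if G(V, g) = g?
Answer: -15643454960728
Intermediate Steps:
X(S, z) = S*z**2 (X(S, z) = (S*z)*z = S*z**2)
N = 149058 (N = 49*((2*9)*13**2) = 49*(18*169) = 49*3042 = 149058)
(-4817960 + N)*(f(-310, 187) + 3350874) = (-4817960 + 149058)*(-310 + 3350874) = -4668902*3350564 = -15643454960728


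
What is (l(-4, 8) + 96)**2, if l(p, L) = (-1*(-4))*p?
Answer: 6400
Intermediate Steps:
l(p, L) = 4*p
(l(-4, 8) + 96)**2 = (4*(-4) + 96)**2 = (-16 + 96)**2 = 80**2 = 6400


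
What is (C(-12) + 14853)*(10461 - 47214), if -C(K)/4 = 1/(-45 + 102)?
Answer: -10371904867/19 ≈ -5.4589e+8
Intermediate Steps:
C(K) = -4/57 (C(K) = -4/(-45 + 102) = -4/57)
(C(-12) + 14853)*(10461 - 47214) = (-4/57 + 14853)*(10461 - 47214) = (846617/57)*(-36753) = -10371904867/19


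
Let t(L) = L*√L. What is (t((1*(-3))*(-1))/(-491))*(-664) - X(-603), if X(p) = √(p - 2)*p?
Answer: 1992*√3/491 + 6633*I*√5 ≈ 7.027 + 14832.0*I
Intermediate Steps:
t(L) = L^(3/2)
X(p) = p*√(-2 + p) (X(p) = √(-2 + p)*p = p*√(-2 + p))
(t((1*(-3))*(-1))/(-491))*(-664) - X(-603) = (((1*(-3))*(-1))^(3/2)/(-491))*(-664) - (-603)*√(-2 - 603) = ((-3*(-1))^(3/2)*(-1/491))*(-664) - (-603)*√(-605) = (3^(3/2)*(-1/491))*(-664) - (-603)*11*I*√5 = ((3*√3)*(-1/491))*(-664) - (-6633)*I*√5 = -3*√3/491*(-664) + 6633*I*√5 = 1992*√3/491 + 6633*I*√5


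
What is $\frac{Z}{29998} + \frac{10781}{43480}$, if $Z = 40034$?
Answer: $\frac{1032043379}{652156520} \approx 1.5825$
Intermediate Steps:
$\frac{Z}{29998} + \frac{10781}{43480} = \frac{40034}{29998} + \frac{10781}{43480} = 40034 \cdot \frac{1}{29998} + 10781 \cdot \frac{1}{43480} = \frac{20017}{14999} + \frac{10781}{43480} = \frac{1032043379}{652156520}$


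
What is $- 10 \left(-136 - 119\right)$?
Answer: $2550$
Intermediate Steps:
$- 10 \left(-136 - 119\right) = \left(-10\right) \left(-255\right) = 2550$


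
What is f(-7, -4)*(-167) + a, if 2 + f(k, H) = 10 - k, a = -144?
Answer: -2649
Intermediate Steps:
f(k, H) = 8 - k (f(k, H) = -2 + (10 - k) = 8 - k)
f(-7, -4)*(-167) + a = (8 - 1*(-7))*(-167) - 144 = (8 + 7)*(-167) - 144 = 15*(-167) - 144 = -2505 - 144 = -2649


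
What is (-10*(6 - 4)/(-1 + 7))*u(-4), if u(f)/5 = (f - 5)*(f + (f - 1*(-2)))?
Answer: -900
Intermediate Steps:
u(f) = 5*(-5 + f)*(2 + 2*f) (u(f) = 5*((f - 5)*(f + (f - 1*(-2)))) = 5*((-5 + f)*(f + (f + 2))) = 5*((-5 + f)*(f + (2 + f))) = 5*((-5 + f)*(2 + 2*f)) = 5*(-5 + f)*(2 + 2*f))
(-10*(6 - 4)/(-1 + 7))*u(-4) = (-10*(6 - 4)/(-1 + 7))*(-50 - 40*(-4) + 10*(-4)²) = (-20/6)*(-50 + 160 + 10*16) = (-20/6)*(-50 + 160 + 160) = -10*⅓*270 = -10/3*270 = -900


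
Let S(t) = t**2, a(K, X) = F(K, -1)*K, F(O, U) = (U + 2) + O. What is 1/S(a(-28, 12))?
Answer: 1/571536 ≈ 1.7497e-6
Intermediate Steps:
F(O, U) = 2 + O + U (F(O, U) = (2 + U) + O = 2 + O + U)
a(K, X) = K*(1 + K) (a(K, X) = (2 + K - 1)*K = (1 + K)*K = K*(1 + K))
1/S(a(-28, 12)) = 1/((-28*(1 - 28))**2) = 1/((-28*(-27))**2) = 1/(756**2) = 1/571536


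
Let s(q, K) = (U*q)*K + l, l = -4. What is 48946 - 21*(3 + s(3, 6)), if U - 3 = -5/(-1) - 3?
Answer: 47077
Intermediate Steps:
U = 5 (U = 3 + (-5/(-1) - 3) = 3 + (-5*(-1) - 3) = 3 + (5 - 3) = 3 + 2 = 5)
s(q, K) = -4 + 5*K*q (s(q, K) = (5*q)*K - 4 = 5*K*q - 4 = -4 + 5*K*q)
48946 - 21*(3 + s(3, 6)) = 48946 - 21*(3 + (-4 + 5*6*3)) = 48946 - 21*(3 + (-4 + 90)) = 48946 - 21*(3 + 86) = 48946 - 21*89 = 48946 - 1869 = 47077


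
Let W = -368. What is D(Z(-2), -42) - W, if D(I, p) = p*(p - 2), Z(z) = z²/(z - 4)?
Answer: 2216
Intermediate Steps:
Z(z) = z²/(-4 + z)
D(I, p) = p*(-2 + p)
D(Z(-2), -42) - W = -42*(-2 - 42) - 1*(-368) = -42*(-44) + 368 = 1848 + 368 = 2216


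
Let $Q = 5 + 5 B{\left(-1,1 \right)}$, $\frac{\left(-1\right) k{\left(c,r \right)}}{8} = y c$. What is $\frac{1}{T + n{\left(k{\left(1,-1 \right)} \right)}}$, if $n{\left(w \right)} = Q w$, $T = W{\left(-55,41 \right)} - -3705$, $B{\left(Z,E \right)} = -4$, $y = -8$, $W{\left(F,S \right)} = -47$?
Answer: $\frac{1}{2698} \approx 0.00037064$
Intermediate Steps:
$k{\left(c,r \right)} = 64 c$ ($k{\left(c,r \right)} = - 8 \left(- 8 c\right) = 64 c$)
$Q = -15$ ($Q = 5 + 5 \left(-4\right) = 5 - 20 = -15$)
$T = 3658$ ($T = -47 - -3705 = -47 + 3705 = 3658$)
$n{\left(w \right)} = - 15 w$
$\frac{1}{T + n{\left(k{\left(1,-1 \right)} \right)}} = \frac{1}{3658 - 15 \cdot 64 \cdot 1} = \frac{1}{3658 - 960} = \frac{1}{2698}$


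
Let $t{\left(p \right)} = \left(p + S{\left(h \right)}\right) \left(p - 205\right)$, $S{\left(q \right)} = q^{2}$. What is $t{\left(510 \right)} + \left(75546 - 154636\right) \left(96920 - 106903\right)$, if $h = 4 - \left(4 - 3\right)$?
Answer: $789713765$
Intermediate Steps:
$h = 3$ ($h = 4 - \left(4 - 3\right) = 4 - 1 = 3$)
$t{\left(p \right)} = \left(-205 + p\right) \left(9 + p\right)$ ($t{\left(p \right)} = \left(p + 3^{2}\right) \left(p - 205\right) = \left(p + 9\right) \left(-205 + p\right) = \left(9 + p\right) \left(-205 + p\right) = \left(-205 + p\right) \left(9 + p\right)$)
$t{\left(510 \right)} + \left(75546 - 154636\right) \left(96920 - 106903\right) = \left(-1845 + 510^{2} - 99960\right) + \left(75546 - 154636\right) \left(96920 - 106903\right) = \left(-1845 + 260100 - 99960\right) - -789555470 = 158295 + 789555470 = 789713765$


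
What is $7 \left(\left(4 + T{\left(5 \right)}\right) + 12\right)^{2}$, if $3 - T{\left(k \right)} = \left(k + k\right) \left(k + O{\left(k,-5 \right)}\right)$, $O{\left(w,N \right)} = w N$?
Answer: $335727$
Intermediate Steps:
$O{\left(w,N \right)} = N w$
$T{\left(k \right)} = 3 + 8 k^{2}$ ($T{\left(k \right)} = 3 - \left(k + k\right) \left(k - 5 k\right) = 3 - 2 k \left(- 4 k\right) = 3 - - 8 k^{2} = 3 + 8 k^{2}$)
$7 \left(\left(4 + T{\left(5 \right)}\right) + 12\right)^{2} = 7 \left(\left(4 + \left(3 + 8 \cdot 5^{2}\right)\right) + 12\right)^{2} = 7 \left(\left(4 + \left(3 + 8 \cdot 25\right)\right) + 12\right)^{2} = 7 \left(\left(4 + \left(3 + 200\right)\right) + 12\right)^{2} = 7 \left(\left(4 + 203\right) + 12\right)^{2} = 7 \left(207 + 12\right)^{2} = 7 \cdot 219^{2} = 7 \cdot 47961 = 335727$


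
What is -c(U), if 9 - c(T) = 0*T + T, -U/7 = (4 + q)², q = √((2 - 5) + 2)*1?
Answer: -114 - 56*I ≈ -114.0 - 56.0*I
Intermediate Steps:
q = I (q = √(-3 + 2)*1 = √(-1)*1 = I*1 = I ≈ 1.0*I)
U = -7*(4 + I)² ≈ -105.0 - 56.0*I
c(T) = 9 - T (c(T) = 9 - (0*T + T) = 9 - (0 + T) = 9 - T)
-c(U) = -(9 - (-105 - 56*I)) = -(9 + (105 + 56*I)) = -(114 + 56*I) = -114 - 56*I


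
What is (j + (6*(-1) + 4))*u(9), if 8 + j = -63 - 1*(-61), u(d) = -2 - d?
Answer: 132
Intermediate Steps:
j = -10 (j = -8 + (-63 - 1*(-61)) = -8 + (-63 + 61) = -8 - 2 = -10)
(j + (6*(-1) + 4))*u(9) = (-10 + (6*(-1) + 4))*(-2 - 1*9) = (-10 + (-6 + 4))*(-2 - 9) = (-10 - 2)*(-11) = -12*(-11) = 132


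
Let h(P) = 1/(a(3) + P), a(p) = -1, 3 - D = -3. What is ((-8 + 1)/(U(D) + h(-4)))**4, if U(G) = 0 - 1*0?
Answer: 1500625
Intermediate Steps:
D = 6 (D = 3 - 1*(-3) = 3 + 3 = 6)
h(P) = 1/(-1 + P)
U(G) = 0 (U(G) = 0 + 0 = 0)
((-8 + 1)/(U(D) + h(-4)))**4 = ((-8 + 1)/(0 + 1/(-1 - 4)))**4 = (-7/(0 + 1/(-5)))**4 = (-7/(0 - 1/5))**4 = (-7/(-1/5))**4 = (-7*(-5))**4 = 35**4 = 1500625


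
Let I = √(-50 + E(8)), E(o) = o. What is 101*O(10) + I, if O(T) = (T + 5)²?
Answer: 22725 + I*√42 ≈ 22725.0 + 6.4807*I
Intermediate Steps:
O(T) = (5 + T)²
I = I*√42 (I = √(-50 + 8) = √(-42) = I*√42 ≈ 6.4807*I)
101*O(10) + I = 101*(5 + 10)² + I*√42 = 101*15² + I*√42 = 101*225 + I*√42 = 22725 + I*√42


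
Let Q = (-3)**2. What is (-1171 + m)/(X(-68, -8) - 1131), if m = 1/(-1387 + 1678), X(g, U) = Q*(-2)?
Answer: 340760/334359 ≈ 1.0191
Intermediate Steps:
Q = 9
X(g, U) = -18 (X(g, U) = 9*(-2) = -18)
m = 1/291 ≈ 0.0034364
(-1171 + m)/(X(-68, -8) - 1131) = (-1171 + 1/291)/(-18 - 1131) = -340760/291/(-1149) = -340760/291*(-1/1149) = 340760/334359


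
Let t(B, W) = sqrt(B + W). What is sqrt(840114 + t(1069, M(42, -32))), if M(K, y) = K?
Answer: sqrt(840114 + sqrt(1111)) ≈ 916.60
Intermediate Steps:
sqrt(840114 + t(1069, M(42, -32))) = sqrt(840114 + sqrt(1069 + 42)) = sqrt(840114 + sqrt(1111))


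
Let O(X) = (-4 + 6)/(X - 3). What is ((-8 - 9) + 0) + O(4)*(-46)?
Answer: -109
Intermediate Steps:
O(X) = 2/(-3 + X)
((-8 - 9) + 0) + O(4)*(-46) = ((-8 - 9) + 0) + (2/(-3 + 4))*(-46) = (-17 + 0) + (2/1)*(-46) = -17 + (2*1)*(-46) = -17 + 2*(-46) = -17 - 92 = -109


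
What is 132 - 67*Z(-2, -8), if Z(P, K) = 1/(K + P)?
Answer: 1387/10 ≈ 138.70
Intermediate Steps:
132 - 67*Z(-2, -8) = 132 - 67/(-8 - 2) = 132 - 67/(-10) = 132 - 67*(-⅒) = 132 + 67/10 = 1387/10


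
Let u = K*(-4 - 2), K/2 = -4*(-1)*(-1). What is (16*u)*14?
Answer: 10752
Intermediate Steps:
K = -8 (K = 2*(-4*(-1)*(-1)) = 2*(4*(-1)) = 2*(-4) = -8)
u = 48 (u = -8*(-4 - 2) = -8*(-6) = 48)
(16*u)*14 = (16*48)*14 = 768*14 = 10752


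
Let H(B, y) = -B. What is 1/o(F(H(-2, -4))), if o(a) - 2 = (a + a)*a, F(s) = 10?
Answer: 1/202 ≈ 0.0049505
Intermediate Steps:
o(a) = 2 + 2*a² (o(a) = 2 + (a + a)*a = 2 + (2*a)*a = 2 + 2*a²)
1/o(F(H(-2, -4))) = 1/(2 + 2*10²) = 1/(2 + 2*100) = 1/(2 + 200) = 1/202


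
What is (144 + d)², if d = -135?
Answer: 81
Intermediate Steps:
(144 + d)² = (144 - 135)² = 9² = 81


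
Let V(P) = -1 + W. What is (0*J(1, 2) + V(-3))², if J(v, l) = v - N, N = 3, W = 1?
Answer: 0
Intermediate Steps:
V(P) = 0 (V(P) = -1 + 1 = 0)
J(v, l) = -3 + v (J(v, l) = v - 1*3 = v - 3 = -3 + v)
(0*J(1, 2) + V(-3))² = (0*(-3 + 1) + 0)² = (0*(-2) + 0)² = (0 + 0)² = 0² = 0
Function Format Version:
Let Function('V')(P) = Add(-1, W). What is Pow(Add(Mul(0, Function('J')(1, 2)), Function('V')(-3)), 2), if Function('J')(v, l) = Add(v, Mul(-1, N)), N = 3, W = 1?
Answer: 0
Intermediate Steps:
Function('V')(P) = 0 (Function('V')(P) = Add(-1, 1) = 0)
Function('J')(v, l) = Add(-3, v) (Function('J')(v, l) = Add(v, Mul(-1, 3)) = Add(v, -3) = Add(-3, v))
Pow(Add(Mul(0, Function('J')(1, 2)), Function('V')(-3)), 2) = Pow(Add(Mul(0, Add(-3, 1)), 0), 2) = Pow(Add(Mul(0, -2), 0), 2) = Pow(Add(0, 0), 2) = Pow(0, 2) = 0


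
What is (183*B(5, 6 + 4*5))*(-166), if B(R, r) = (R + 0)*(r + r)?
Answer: -7898280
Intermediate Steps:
B(R, r) = 2*R*r (B(R, r) = R*(2*r) = 2*R*r)
(183*B(5, 6 + 4*5))*(-166) = (183*(2*5*(6 + 4*5)))*(-166) = (183*(2*5*(6 + 20)))*(-166) = (183*(2*5*26))*(-166) = (183*260)*(-166) = 47580*(-166) = -7898280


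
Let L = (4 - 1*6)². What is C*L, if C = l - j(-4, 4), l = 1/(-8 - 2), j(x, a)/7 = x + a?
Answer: -⅖ ≈ -0.40000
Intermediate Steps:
L = 4 (L = (4 - 6)² = (-2)² = 4)
j(x, a) = 7*a + 7*x (j(x, a) = 7*(x + a) = 7*(a + x) = 7*a + 7*x)
l = -⅒ (l = 1/(-10) = -⅒ ≈ -0.10000)
C = -⅒ (C = -⅒ - (7*4 + 7*(-4)) = -⅒ - (28 - 28) = -⅒ - 1*0 = -⅒ + 0 = -⅒ ≈ -0.10000)
C*L = -⅒*4 = -⅖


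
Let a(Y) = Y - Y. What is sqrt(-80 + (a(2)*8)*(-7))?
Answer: 4*I*sqrt(5) ≈ 8.9443*I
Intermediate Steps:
a(Y) = 0
sqrt(-80 + (a(2)*8)*(-7)) = sqrt(-80 + (0*8)*(-7)) = sqrt(-80 + 0*(-7)) = sqrt(-80 + 0) = sqrt(-80) = 4*I*sqrt(5)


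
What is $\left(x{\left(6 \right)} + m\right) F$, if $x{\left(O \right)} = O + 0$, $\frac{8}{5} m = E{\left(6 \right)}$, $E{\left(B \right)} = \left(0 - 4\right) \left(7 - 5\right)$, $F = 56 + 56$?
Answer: $112$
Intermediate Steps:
$F = 112$
$E{\left(B \right)} = -8$ ($E{\left(B \right)} = \left(-4\right) 2 = -8$)
$m = -5$ ($m = \frac{5}{8} \left(-8\right) = -5$)
$x{\left(O \right)} = O$
$\left(x{\left(6 \right)} + m\right) F = \left(6 - 5\right) 112 = 1 \cdot 112 = 112$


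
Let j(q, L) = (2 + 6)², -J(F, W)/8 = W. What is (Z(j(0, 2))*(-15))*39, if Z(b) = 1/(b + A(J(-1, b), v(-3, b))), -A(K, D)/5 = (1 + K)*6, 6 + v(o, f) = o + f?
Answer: -585/15394 ≈ -0.038002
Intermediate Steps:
J(F, W) = -8*W
v(o, f) = -6 + f + o (v(o, f) = -6 + (o + f) = -6 + (f + o) = -6 + f + o)
j(q, L) = 64 (j(q, L) = 8² = 64)
A(K, D) = -30 - 30*K (A(K, D) = -5*(1 + K)*6 = -5*(6 + 6*K) = -30 - 30*K)
Z(b) = 1/(-30 + 241*b) (Z(b) = 1/(b + (-30 - (-240)*b)) = 1/(b + (-30 + 240*b)) = 1/(-30 + 241*b))
(Z(j(0, 2))*(-15))*39 = (-15/(-30 + 241*64))*39 = (-15/(-30 + 15424))*39 = (-15/15394)*39 = ((1/15394)*(-15))*39 = -15/15394*39 = -585/15394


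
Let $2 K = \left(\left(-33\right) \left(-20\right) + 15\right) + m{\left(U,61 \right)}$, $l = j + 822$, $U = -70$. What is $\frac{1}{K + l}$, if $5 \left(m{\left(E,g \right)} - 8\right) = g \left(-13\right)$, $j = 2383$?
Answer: $\frac{5}{17336} \approx 0.00028842$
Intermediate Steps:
$m{\left(E,g \right)} = 8 - \frac{13 g}{5}$ ($m{\left(E,g \right)} = 8 + \frac{g \left(-13\right)}{5} = 8 + \frac{\left(-13\right) g}{5} = 8 - \frac{13 g}{5}$)
$l = 3205$ ($l = 2383 + 822 = 3205$)
$K = \frac{1311}{5}$ ($K = \frac{\left(\left(-33\right) \left(-20\right) + 15\right) + \left(8 - \frac{793}{5}\right)}{2} = \frac{\left(660 + 15\right) + \left(8 - \frac{793}{5}\right)}{2} = \frac{675 - \frac{753}{5}}{2} = \frac{1}{2} \cdot \frac{2622}{5} = \frac{1311}{5} \approx 262.2$)
$\frac{1}{K + l} = \frac{1}{\frac{1311}{5} + 3205} = \frac{1}{\frac{17336}{5}} = \frac{5}{17336}$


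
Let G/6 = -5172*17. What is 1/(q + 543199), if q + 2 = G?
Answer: 1/15653 ≈ 6.3885e-5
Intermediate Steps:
G = -527544 (G = 6*(-5172*17) = 6*(-87924) = -527544)
q = -527546 (q = -2 - 527544 = -527546)
1/(q + 543199) = 1/(-527546 + 543199) = 1/15653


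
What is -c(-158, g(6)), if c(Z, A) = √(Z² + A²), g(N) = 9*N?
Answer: -2*√6970 ≈ -166.97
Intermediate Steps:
c(Z, A) = √(A² + Z²)
-c(-158, g(6)) = -√((9*6)² + (-158)²) = -√(54² + 24964) = -√(2916 + 24964) = -√27880 = -2*√6970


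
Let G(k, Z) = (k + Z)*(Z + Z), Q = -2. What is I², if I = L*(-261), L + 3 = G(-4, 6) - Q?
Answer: 36036009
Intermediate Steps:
G(k, Z) = 2*Z*(Z + k) (G(k, Z) = (Z + k)*(2*Z) = 2*Z*(Z + k))
L = 23 (L = -3 + (2*6*(6 - 4) - 1*(-2)) = -3 + (2*6*2 + 2) = -3 + (24 + 2) = -3 + 26 = 23)
I = -6003 (I = 23*(-261) = -6003)
I² = (-6003)² = 36036009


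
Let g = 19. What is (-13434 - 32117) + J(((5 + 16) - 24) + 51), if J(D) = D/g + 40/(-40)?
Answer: -865440/19 ≈ -45550.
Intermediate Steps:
J(D) = -1 + D/19 (J(D) = D/19 + 40/(-40) = D*(1/19) + 40*(-1/40) = D/19 - 1 = -1 + D/19)
(-13434 - 32117) + J(((5 + 16) - 24) + 51) = (-13434 - 32117) + (-1 + (((5 + 16) - 24) + 51)/19) = -45551 + (-1 + ((21 - 24) + 51)/19) = -45551 + (-1 + (-3 + 51)/19) = -45551 + (-1 + (1/19)*48) = -45551 + (-1 + 48/19) = -45551 + 29/19 = -865440/19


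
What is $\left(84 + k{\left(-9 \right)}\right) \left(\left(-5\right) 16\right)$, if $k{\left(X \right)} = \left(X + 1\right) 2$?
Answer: $-5440$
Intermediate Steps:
$k{\left(X \right)} = 2 + 2 X$ ($k{\left(X \right)} = \left(1 + X\right) 2 = 2 + 2 X$)
$\left(84 + k{\left(-9 \right)}\right) \left(\left(-5\right) 16\right) = \left(84 + \left(2 + 2 \left(-9\right)\right)\right) \left(\left(-5\right) 16\right) = \left(84 + \left(2 - 18\right)\right) \left(-80\right) = \left(84 - 16\right) \left(-80\right) = 68 \left(-80\right) = -5440$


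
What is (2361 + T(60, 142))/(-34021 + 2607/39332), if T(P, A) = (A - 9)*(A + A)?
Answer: -1578511156/1338111365 ≈ -1.1797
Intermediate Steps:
T(P, A) = 2*A*(-9 + A) (T(P, A) = (-9 + A)*(2*A) = 2*A*(-9 + A))
(2361 + T(60, 142))/(-34021 + 2607/39332) = (2361 + 2*142*(-9 + 142))/(-34021 + 2607/39332) = (2361 + 2*142*133)/(-34021 + 2607*(1/39332)) = (2361 + 37772)/(-34021 + 2607/39332) = 40133/(-1338111365/39332) = 40133*(-39332/1338111365) = -1578511156/1338111365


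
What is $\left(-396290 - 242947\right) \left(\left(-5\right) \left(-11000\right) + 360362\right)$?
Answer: $-265514758794$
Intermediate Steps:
$\left(-396290 - 242947\right) \left(\left(-5\right) \left(-11000\right) + 360362\right) = - 639237 \left(55000 + 360362\right) = \left(-639237\right) 415362 = -265514758794$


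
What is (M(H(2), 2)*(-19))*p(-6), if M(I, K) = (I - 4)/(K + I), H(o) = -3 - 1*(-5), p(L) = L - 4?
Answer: -95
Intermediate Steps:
p(L) = -4 + L
H(o) = 2 (H(o) = -3 + 5 = 2)
M(I, K) = (-4 + I)/(I + K)
(M(H(2), 2)*(-19))*p(-6) = (((-4 + 2)/(2 + 2))*(-19))*(-4 - 6) = ((-2/4)*(-19))*(-10) = (((¼)*(-2))*(-19))*(-10) = -½*(-19)*(-10) = (19/2)*(-10) = -95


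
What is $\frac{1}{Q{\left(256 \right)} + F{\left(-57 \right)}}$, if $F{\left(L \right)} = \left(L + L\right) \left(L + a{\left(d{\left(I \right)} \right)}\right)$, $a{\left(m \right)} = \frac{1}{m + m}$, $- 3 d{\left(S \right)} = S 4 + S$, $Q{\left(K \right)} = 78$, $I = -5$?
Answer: $\frac{25}{164229} \approx 0.00015223$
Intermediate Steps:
$d{\left(S \right)} = - \frac{5 S}{3}$ ($d{\left(S \right)} = - \frac{S 4 + S}{3} = - \frac{4 S + S}{3} = - \frac{5 S}{3}$)
$a{\left(m \right)} = \frac{1}{2 m}$
$F{\left(L \right)} = 2 L \left(\frac{3}{50} + L\right)$ ($F{\left(L \right)} = \left(L + L\right) \left(L + \frac{1}{2 \left(\left(- \frac{5}{3}\right) \left(-5\right)\right)}\right) = 2 L \left(L + \frac{1}{2 \cdot \frac{25}{3}}\right) = 2 L \left(L + \frac{1}{2} \cdot \frac{3}{25}\right) = 2 L \left(L + \frac{3}{50}\right) = 2 L \left(\frac{3}{50} + L\right)$)
$\frac{1}{Q{\left(256 \right)} + F{\left(-57 \right)}} = \frac{1}{78 + \frac{1}{25} \left(-57\right) \left(3 + 50 \left(-57\right)\right)} = \frac{1}{78 + \frac{1}{25} \left(-57\right) \left(3 - 2850\right)} = \frac{1}{78 + \frac{1}{25} \left(-57\right) \left(-2847\right)} = \frac{1}{78 + \frac{162279}{25}} = \frac{1}{\frac{164229}{25}} = \frac{25}{164229}$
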